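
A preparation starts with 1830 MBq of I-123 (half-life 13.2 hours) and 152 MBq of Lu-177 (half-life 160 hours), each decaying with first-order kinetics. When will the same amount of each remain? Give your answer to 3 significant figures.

51.6 hours

Set 1830·(1/2)^(t/13.2) = 152·(1/2)^(t/160).
Taking log₂: log₂(1830/152) = t·(1/13.2 − 1/160).
log₂(12.039) = 3.5897; 1/13.2 − 1/160 = 0.069508.
t = 3.5897 / 0.069508 ≈ 51.645 hours.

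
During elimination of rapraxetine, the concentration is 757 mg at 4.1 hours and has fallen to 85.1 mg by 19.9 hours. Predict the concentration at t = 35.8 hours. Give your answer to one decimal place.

Over Δt = 19.9 − 4.1 = 15.8 hours, the level fell by a factor of 757/85.1 ≈ 8.8954.
n = log₂(8.8954) ≈ 3.1531 half-lives, so t½ = 15.8/3.1531 ≈ 5.011 hours.
From t = 19.9 to t = 35.8: 85.1 × (1/2)^((35.8−19.9)/5.011) ≈ 9.4353 mg.

9.4 mg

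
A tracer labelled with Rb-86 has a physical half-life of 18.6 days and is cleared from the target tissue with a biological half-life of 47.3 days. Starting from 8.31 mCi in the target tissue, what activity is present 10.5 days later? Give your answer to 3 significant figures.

1/t_eff = 1/t_phys + 1/t_biol = 1/18.6 + 1/47.3 = 0.074905 per day.
t_eff = 18.6 × 47.3 / (18.6 + 47.3) ≈ 13.35 days.
Remaining = 8.31 × (1/2)^(10.5/13.35) = 8.31 × (1/2)^0.7865 ≈ 4.8177 mCi.

4.82 mCi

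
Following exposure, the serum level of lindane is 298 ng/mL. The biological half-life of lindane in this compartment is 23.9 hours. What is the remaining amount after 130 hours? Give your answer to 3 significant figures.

6.87 ng/mL

Number of half-lives: n = 130/23.9 ≈ 5.4393.
Remaining = 298 × (1/2)^5.4393 = 298 × 0.023046 ≈ 6.8678 ng/mL.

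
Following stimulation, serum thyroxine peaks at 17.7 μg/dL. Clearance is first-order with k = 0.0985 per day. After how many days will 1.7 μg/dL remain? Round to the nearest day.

24 days

t½ = ln 2 / k = 0.69315 / 0.0985 ≈ 7.037 days.
Fraction remaining = 1.7/17.7 ≈ 0.096045.
n = log₂(17.7/1.7) = ln(10.412)/ln 2 ≈ 3.3801 half-lives.
t = n × t½ = 3.3801 × 7.037 ≈ 23.786 days.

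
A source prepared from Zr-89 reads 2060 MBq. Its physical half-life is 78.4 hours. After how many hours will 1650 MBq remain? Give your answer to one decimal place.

25.1 hours

Fraction remaining = 1650/2060 ≈ 0.80097.
n = log₂(2060/1650) = ln(1.2485)/ln 2 ≈ 0.32018 half-lives.
t = n × t½ = 0.32018 × 78.4 ≈ 25.102 hours.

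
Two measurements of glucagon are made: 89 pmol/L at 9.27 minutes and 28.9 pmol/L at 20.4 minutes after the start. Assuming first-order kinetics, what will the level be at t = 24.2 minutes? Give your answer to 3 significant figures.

Over Δt = 20.4 − 9.27 = 11.13 minutes, the level fell by a factor of 89/28.9 ≈ 3.0796.
n = log₂(3.0796) ≈ 1.6227 half-lives, so t½ = 11.13/1.6227 ≈ 6.8588 minutes.
From t = 20.4 to t = 24.2: 28.9 × (1/2)^((24.2−20.4)/6.8588) ≈ 19.684 pmol/L.

19.7 pmol/L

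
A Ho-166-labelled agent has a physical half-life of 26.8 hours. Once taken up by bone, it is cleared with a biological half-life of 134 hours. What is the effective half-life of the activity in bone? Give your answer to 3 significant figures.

1/t_eff = 1/t_phys + 1/t_biol = 1/26.8 + 1/134 = 0.044776 per hour.
t_eff = 26.8 × 134 / (26.8 + 134) ≈ 22.333 hours.

22.3 hours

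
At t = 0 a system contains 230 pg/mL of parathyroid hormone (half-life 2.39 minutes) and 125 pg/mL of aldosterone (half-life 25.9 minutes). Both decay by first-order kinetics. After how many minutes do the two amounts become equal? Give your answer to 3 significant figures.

2.32 minutes

Set 230·(1/2)^(t/2.39) = 125·(1/2)^(t/25.9).
Taking log₂: log₂(230/125) = t·(1/2.39 − 1/25.9).
log₂(1.84) = 0.87971; 1/2.39 − 1/25.9 = 0.3798.
t = 0.87971 / 0.3798 ≈ 2.3162 minutes.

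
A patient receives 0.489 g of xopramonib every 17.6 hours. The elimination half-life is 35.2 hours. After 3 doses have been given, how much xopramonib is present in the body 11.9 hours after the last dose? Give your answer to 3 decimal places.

The 3 doses were given 47.1, 29.5, 11.9 hours ago.
Total = 0.489·(1/2)^(47.1/35.2) + 0.489·(1/2)^(29.5/35.2) + 0.489·(1/2)^(11.9/35.2)
      = 0.19342 + 0.27354 + 0.38685 ≈ 0.85381 g.

0.854 g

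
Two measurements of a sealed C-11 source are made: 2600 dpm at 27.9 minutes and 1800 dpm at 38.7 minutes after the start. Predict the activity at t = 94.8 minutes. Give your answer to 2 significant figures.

270 dpm

Over Δt = 38.7 − 27.9 = 10.8 minutes, the level fell by a factor of 2600/1800 ≈ 1.4444.
n = log₂(1.4444) ≈ 0.53051 half-lives, so t½ = 10.8/0.53051 ≈ 20.358 minutes.
From t = 38.7 to t = 94.8: 1800 × (1/2)^((94.8−38.7)/20.358) ≈ 266.51 dpm.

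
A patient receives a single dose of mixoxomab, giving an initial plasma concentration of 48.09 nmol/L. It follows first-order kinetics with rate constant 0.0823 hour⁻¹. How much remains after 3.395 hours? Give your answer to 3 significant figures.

t½ = ln 2 / k = 0.69315 / 0.0823 ≈ 8.4222 hours.
Number of half-lives: n = 3.395/8.4222 ≈ 0.4031.
Remaining = 48.09 × (1/2)^0.4031 = 48.09 × 0.75623 ≈ 36.367 nmol/L.

36.4 nmol/L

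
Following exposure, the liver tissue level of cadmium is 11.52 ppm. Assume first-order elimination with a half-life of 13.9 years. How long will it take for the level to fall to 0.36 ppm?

69.5 years

0.36/11.52 = 1/32, so 5 half-lives have elapsed.
t = 5 × 13.9 = 69.5 years.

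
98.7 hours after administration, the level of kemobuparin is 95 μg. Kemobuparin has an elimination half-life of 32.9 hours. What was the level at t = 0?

Number of half-lives elapsed: n = 98.7/32.9 ≈ 3.
A₀ = A × 2^n = 95 × 2^3 = 95 × 8 ≈ 760 μg.

760 μg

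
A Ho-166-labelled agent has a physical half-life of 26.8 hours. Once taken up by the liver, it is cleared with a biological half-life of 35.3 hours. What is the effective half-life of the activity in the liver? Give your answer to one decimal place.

1/t_eff = 1/t_phys + 1/t_biol = 1/26.8 + 1/35.3 = 0.065642 per hour.
t_eff = 26.8 × 35.3 / (26.8 + 35.3) ≈ 15.234 hours.

15.2 hours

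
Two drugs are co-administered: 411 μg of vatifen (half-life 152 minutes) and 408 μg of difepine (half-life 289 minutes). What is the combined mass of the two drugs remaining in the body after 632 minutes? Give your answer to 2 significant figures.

110 μg

vatifen: 411 × (1/2)^(632/152) = 411 × (1/2)^4.1579 ≈ 23.025 μg.
difepine: 408 × (1/2)^(632/289) = 408 × (1/2)^2.1869 ≈ 89.609 μg.
Total = 23.025 + 89.609 ≈ 112.63 μg.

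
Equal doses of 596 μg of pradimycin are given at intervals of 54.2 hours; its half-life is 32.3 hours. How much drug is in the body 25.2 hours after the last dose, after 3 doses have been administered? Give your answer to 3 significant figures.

489 μg

The 3 doses were given 133.6, 79.4, 25.2 hours ago.
Total = 596·(1/2)^(133.6/32.3) + 596·(1/2)^(79.4/32.3) + 596·(1/2)^(25.2/32.3)
      = 33.894 + 108.46 + 347.05 ≈ 489.4 μg.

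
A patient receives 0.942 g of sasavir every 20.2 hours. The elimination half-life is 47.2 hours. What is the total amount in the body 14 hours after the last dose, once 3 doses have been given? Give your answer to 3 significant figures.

1.76 g

The 3 doses were given 54.4, 34.2, 14 hours ago.
Total = 0.942·(1/2)^(54.4/47.2) + 0.942·(1/2)^(34.2/47.2) + 0.942·(1/2)^(14/47.2)
      = 0.42374 + 0.57007 + 0.76694 ≈ 1.7608 g.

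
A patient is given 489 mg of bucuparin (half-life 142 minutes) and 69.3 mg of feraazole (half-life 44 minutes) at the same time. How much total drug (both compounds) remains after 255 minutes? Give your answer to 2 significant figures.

140 mg

bucuparin: 489 × (1/2)^(255/142) = 489 × (1/2)^1.7958 ≈ 140.84 mg.
feraazole: 69.3 × (1/2)^(255/44) = 69.3 × (1/2)^5.7955 ≈ 1.2477 mg.
Total = 140.84 + 1.2477 ≈ 142.09 mg.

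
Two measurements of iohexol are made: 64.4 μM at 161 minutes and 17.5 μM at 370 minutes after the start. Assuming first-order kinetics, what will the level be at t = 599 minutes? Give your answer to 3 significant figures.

4.20 μM

Over Δt = 370 − 161 = 209 minutes, the level fell by a factor of 64.4/17.5 ≈ 3.68.
n = log₂(3.68) ≈ 1.8797 half-lives, so t½ = 209/1.8797 ≈ 111.19 minutes.
From t = 370 to t = 599: 17.5 × (1/2)^((599−370)/111.19) ≈ 4.198 μM.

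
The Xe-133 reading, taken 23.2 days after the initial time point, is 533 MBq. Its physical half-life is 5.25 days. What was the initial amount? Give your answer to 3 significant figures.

11400 MBq

Number of half-lives elapsed: n = 23.2/5.25 ≈ 4.419.
A₀ = A × 2^n = 533 × 2^4.419 = 533 × 21.393 ≈ 11402 MBq.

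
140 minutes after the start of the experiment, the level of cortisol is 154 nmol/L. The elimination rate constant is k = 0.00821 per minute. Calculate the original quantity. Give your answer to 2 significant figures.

t½ = ln 2 / k = 0.69315 / 0.00821 ≈ 84.427 minutes.
Number of half-lives elapsed: n = 140/84.427 ≈ 1.6582.
A₀ = A × 2^n = 154 × 2^1.6582 = 154 × 3.1563 ≈ 486.07 nmol/L.

490 nmol/L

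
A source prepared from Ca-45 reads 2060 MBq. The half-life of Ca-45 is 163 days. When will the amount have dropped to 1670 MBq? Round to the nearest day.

49 days

Fraction remaining = 1670/2060 ≈ 0.81068.
n = log₂(2060/1670) = ln(1.2335)/ln 2 ≈ 0.3028 half-lives.
t = n × t½ = 0.3028 × 163 ≈ 49.356 days.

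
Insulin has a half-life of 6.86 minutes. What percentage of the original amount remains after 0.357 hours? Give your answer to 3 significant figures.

0.357 hours = 21.42 minutes.
n = 21.42/6.86 ≈ 3.1224 half-lives.
Fraction remaining = (1/2)^3.1224 ≈ 0.11483, i.e. 11.483%.

11.5%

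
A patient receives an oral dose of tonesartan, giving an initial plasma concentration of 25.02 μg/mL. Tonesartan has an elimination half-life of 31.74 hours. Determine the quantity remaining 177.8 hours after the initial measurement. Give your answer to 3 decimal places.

Number of half-lives: n = 177.8/31.74 ≈ 5.6018.
Remaining = 25.02 × (1/2)^5.6018 = 25.02 × 0.020592 ≈ 0.51521 μg/mL.

0.515 μg/mL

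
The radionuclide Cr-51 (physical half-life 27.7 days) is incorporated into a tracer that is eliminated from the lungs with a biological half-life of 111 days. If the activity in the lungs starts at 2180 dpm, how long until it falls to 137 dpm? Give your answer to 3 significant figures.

88.5 days

1/t_eff = 1/t_phys + 1/t_biol = 1/27.7 + 1/111 = 0.04511 per day.
t_eff = 27.7 × 111 / (27.7 + 111) ≈ 22.168 days.
n = log₂(2180/137) ≈ 3.9921; t = 3.9921 × 22.168 ≈ 88.496 days.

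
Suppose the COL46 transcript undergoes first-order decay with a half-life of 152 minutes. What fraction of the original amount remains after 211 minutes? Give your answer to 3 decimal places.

0.382

n = 211/152 ≈ 1.3882 half-lives.
Fraction remaining = (1/2)^1.3882 ≈ 0.38205.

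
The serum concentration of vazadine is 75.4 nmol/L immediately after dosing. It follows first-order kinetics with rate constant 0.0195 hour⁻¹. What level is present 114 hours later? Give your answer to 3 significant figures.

t½ = ln 2 / λ = 0.69315 / 0.0195 ≈ 35.546 hours.
Number of half-lives: n = 114/35.546 ≈ 3.2071.
Remaining = 75.4 × (1/2)^3.2071 = 75.4 × 0.10828 ≈ 8.1646 nmol/L.

8.16 nmol/L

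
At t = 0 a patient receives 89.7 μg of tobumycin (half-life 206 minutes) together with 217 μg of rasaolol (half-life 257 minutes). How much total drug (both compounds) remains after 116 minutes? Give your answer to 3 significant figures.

219 μg

tobumycin: 89.7 × (1/2)^(116/206) = 89.7 × (1/2)^0.56311 ≈ 60.713 μg.
rasaolol: 217 × (1/2)^(116/257) = 217 × (1/2)^0.45136 ≈ 158.7 μg.
Total = 60.713 + 158.7 ≈ 219.42 μg.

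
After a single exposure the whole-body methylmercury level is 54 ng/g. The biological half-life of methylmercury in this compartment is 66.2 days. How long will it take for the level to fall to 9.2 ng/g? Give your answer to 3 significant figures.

169 days

Fraction remaining = 9.2/54 ≈ 0.17037.
n = log₂(54/9.2) = ln(5.8696)/ln 2 ≈ 2.5533 half-lives.
t = n × t½ = 2.5533 × 66.2 ≈ 169.03 days.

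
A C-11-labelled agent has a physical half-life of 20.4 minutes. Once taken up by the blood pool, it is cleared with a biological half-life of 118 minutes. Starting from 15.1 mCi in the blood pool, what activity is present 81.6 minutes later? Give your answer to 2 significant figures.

1/t_eff = 1/t_phys + 1/t_biol = 1/20.4 + 1/118 = 0.057494 per minute.
t_eff = 20.4 × 118 / (20.4 + 118) ≈ 17.393 minutes.
Remaining = 15.1 × (1/2)^(81.6/17.393) = 15.1 × (1/2)^4.6915 ≈ 0.58437 mCi.

0.58 mCi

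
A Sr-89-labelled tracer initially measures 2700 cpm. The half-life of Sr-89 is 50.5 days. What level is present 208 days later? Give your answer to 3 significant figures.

155 cpm

Number of half-lives: n = 208/50.5 ≈ 4.1188.
Remaining = 2700 × (1/2)^4.1188 = 2700 × 0.057559 ≈ 155.41 cpm.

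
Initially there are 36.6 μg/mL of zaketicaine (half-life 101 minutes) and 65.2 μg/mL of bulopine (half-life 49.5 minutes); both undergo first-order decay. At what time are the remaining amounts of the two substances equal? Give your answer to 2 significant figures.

Set 36.6·(1/2)^(t/101) = 65.2·(1/2)^(t/49.5).
Taking log₂: log₂(36.6/65.2) = t·(1/101 − 1/49.5).
log₂(0.56135) = -0.83303; 1/101 − 1/49.5 = -0.010301.
t = -0.83303 / -0.010301 ≈ 80.868 minutes.

81 minutes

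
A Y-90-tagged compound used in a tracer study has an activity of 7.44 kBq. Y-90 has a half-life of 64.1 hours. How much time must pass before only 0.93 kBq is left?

0.93/7.44 = 1/8, so 3 half-lives have elapsed.
t = 3 × 64.1 = 192.3 hours.

192.3 hours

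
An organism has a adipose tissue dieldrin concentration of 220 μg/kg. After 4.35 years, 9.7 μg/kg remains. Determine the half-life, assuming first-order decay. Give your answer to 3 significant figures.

0.966 years

A/A₀ = 9.7/220 ≈ 0.044091.
n = log₂(22.68) ≈ 4.5034 half-lives elapsed in 4.35 years.
t½ = 4.35/4.5034 ≈ 0.96594 years.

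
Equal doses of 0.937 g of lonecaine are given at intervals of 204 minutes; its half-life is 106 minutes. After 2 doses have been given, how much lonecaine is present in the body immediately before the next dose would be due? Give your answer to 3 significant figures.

0.312 g

The 2 doses were given 408, 204 minutes ago.
Total = 0.937·(1/2)^(408/106) + 0.937·(1/2)^(204/106)
      = 0.065022 + 0.24683 ≈ 0.31185 g.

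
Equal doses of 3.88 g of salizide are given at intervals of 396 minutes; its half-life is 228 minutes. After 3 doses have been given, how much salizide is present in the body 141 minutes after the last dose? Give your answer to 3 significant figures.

3.51 g

The 3 doses were given 933, 537, 141 minutes ago.
Total = 3.88·(1/2)^(933/228) + 3.88·(1/2)^(537/228) + 3.88·(1/2)^(141/228)
      = 0.2275 + 0.75828 + 2.5274 ≈ 3.5131 g.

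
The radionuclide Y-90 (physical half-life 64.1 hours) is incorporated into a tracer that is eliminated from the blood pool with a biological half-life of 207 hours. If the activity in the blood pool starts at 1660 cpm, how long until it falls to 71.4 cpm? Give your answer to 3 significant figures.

222 hours

1/t_eff = 1/t_phys + 1/t_biol = 1/64.1 + 1/207 = 0.020432 per hour.
t_eff = 64.1 × 207 / (64.1 + 207) ≈ 48.944 hours.
n = log₂(1660/71.4) ≈ 4.5391; t = 4.5391 × 48.944 ≈ 222.16 hours.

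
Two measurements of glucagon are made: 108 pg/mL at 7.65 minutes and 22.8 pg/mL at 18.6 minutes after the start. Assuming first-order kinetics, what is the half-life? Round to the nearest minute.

5 minutes

Over Δt = 18.6 − 7.65 = 10.95 minutes, the level fell by a factor of 108/22.8 ≈ 4.7368.
n = log₂(4.7368) ≈ 2.2439 half-lives, so t½ = 10.95/2.2439 ≈ 4.8798 minutes.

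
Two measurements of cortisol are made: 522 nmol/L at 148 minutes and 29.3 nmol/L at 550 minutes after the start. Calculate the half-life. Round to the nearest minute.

97 minutes

Over Δt = 550 − 148 = 402 minutes, the level fell by a factor of 522/29.3 ≈ 17.816.
n = log₂(17.816) ≈ 4.1551 half-lives, so t½ = 402/4.1551 ≈ 96.749 minutes.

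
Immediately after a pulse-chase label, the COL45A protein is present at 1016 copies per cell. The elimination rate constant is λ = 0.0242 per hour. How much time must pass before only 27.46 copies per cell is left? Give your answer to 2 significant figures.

150 hours

t½ = ln 2 / λ = 0.69315 / 0.0242 ≈ 28.642 hours.
Fraction remaining = 27.46/1016 ≈ 0.027028.
n = log₂(1016/27.46) = ln(36.999)/ln 2 ≈ 5.2094 half-lives.
t = n × t½ = 5.2094 × 28.642 ≈ 149.21 hours.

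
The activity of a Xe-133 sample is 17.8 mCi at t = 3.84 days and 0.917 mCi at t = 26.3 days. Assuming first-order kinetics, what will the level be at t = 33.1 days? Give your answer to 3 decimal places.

0.374 mCi

Over Δt = 26.3 − 3.84 = 22.46 days, the level fell by a factor of 17.8/0.917 ≈ 19.411.
n = log₂(19.411) ≈ 4.2788 half-lives, so t½ = 22.46/4.2788 ≈ 5.2491 days.
From t = 26.3 to t = 33.1: 0.917 × (1/2)^((33.1−26.3)/5.2491) ≈ 0.37359 mCi.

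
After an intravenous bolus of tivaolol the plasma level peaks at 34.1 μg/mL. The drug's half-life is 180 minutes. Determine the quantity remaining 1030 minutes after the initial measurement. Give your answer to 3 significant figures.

Number of half-lives: n = 1030/180 ≈ 5.7222.
Remaining = 34.1 × (1/2)^5.7222 = 34.1 × 0.018943 ≈ 0.64594 μg/mL.

0.646 μg/mL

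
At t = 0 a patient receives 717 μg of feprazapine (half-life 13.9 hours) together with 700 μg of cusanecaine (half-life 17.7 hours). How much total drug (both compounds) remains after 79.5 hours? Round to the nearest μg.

45 μg

feprazapine: 717 × (1/2)^(79.5/13.9) = 717 × (1/2)^5.7194 ≈ 13.608 μg.
cusanecaine: 700 × (1/2)^(79.5/17.7) = 700 × (1/2)^4.4915 ≈ 31.118 μg.
Total = 13.608 + 31.118 ≈ 44.726 μg.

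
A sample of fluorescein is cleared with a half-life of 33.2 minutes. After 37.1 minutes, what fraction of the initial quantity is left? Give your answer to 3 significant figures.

0.461

n = 37.1/33.2 ≈ 1.1175 half-lives.
Fraction remaining = (1/2)^1.1175 ≈ 0.4609.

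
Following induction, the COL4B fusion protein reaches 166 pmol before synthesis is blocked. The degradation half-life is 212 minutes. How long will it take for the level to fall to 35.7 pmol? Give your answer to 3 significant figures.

470 minutes

Fraction remaining = 35.7/166 ≈ 0.21506.
n = log₂(166/35.7) = ln(4.6499)/ln 2 ≈ 2.2172 half-lives.
t = n × t½ = 2.2172 × 212 ≈ 470.04 minutes.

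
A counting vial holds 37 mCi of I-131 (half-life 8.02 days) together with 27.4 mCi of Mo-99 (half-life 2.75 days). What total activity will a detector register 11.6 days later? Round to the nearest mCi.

15 mCi

I-131: 37 × (1/2)^(11.6/8.02) = 37 × (1/2)^1.4464 ≈ 13.577 mCi.
Mo-99: 27.4 × (1/2)^(11.6/2.75) = 27.4 × (1/2)^4.2182 ≈ 1.4721 mCi.
Total = 13.577 + 1.4721 ≈ 15.049 mCi.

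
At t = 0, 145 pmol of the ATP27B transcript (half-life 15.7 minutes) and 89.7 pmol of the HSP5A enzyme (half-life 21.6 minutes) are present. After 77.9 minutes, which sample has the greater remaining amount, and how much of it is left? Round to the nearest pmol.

HSP5A enzyme, 7 pmol

ATP27B transcript: 145 × (1/2)^4.9618 ≈ 4.6529 pmol.
HSP5A enzyme: 89.7 × (1/2)^3.6065 ≈ 7.3643 pmol.
HSP5A enzyme has more remaining, at ≈ 7.3643 pmol.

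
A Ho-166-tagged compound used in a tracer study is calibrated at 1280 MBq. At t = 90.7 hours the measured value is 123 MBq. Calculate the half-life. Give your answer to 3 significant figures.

26.8 hours

A/A₀ = 123/1280 ≈ 0.096094.
n = log₂(10.407) ≈ 3.3794 half-lives elapsed in 90.7 hours.
t½ = 90.7/3.3794 ≈ 26.839 hours.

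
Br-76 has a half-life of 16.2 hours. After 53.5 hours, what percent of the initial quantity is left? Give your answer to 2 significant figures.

n = 53.5/16.2 ≈ 3.3025 half-lives.
Fraction remaining = (1/2)^3.3025 ≈ 0.10136, i.e. 10.136%.

10%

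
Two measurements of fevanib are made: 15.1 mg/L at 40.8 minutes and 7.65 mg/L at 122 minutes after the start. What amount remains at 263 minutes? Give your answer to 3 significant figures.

2.35 mg/L

Over Δt = 122 − 40.8 = 81.2 minutes, the level fell by a factor of 15.1/7.65 ≈ 1.9739.
n = log₂(1.9739) ≈ 0.98102 half-lives, so t½ = 81.2/0.98102 ≈ 82.771 minutes.
From t = 122 to t = 263: 7.65 × (1/2)^((263−122)/82.771) ≈ 2.3489 mg/L.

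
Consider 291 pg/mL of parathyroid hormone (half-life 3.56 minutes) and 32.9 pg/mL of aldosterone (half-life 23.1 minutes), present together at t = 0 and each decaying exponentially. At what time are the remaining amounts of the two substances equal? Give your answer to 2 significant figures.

Set 291·(1/2)^(t/3.56) = 32.9·(1/2)^(t/23.1).
Taking log₂: log₂(291/32.9) = t·(1/3.56 − 1/23.1).
log₂(8.845) = 3.1449; 1/3.56 − 1/23.1 = 0.23761.
t = 3.1449 / 0.23761 ≈ 13.235 minutes.

13 minutes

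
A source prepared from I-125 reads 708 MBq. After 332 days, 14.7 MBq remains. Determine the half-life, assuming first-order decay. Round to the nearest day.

A/A₀ = 14.7/708 ≈ 0.020763.
n = log₂(48.163) ≈ 5.5899 half-lives elapsed in 332 days.
t½ = 332/5.5899 ≈ 59.393 days.

59 days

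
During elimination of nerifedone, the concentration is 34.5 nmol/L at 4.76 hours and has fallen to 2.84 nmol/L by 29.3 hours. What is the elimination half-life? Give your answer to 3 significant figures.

Over Δt = 29.3 − 4.76 = 24.54 hours, the level fell by a factor of 34.5/2.84 ≈ 12.148.
n = log₂(12.148) ≈ 3.6026 half-lives, so t½ = 24.54/3.6026 ≈ 6.8117 hours.

6.81 hours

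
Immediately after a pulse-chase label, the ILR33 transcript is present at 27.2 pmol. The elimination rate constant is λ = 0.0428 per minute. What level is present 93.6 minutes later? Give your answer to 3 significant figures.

t½ = ln 2 / λ = 0.69315 / 0.0428 ≈ 16.195 minutes.
Number of half-lives: n = 93.6/16.195 ≈ 5.7796.
Remaining = 27.2 × (1/2)^5.7796 = 27.2 × 0.018205 ≈ 0.49517 pmol.

0.495 pmol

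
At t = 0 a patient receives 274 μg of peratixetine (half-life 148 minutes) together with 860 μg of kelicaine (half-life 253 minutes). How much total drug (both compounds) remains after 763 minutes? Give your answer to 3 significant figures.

peratixetine: 274 × (1/2)^(763/148) = 274 × (1/2)^5.1554 ≈ 7.6881 μg.
kelicaine: 860 × (1/2)^(763/253) = 860 × (1/2)^3.0158 ≈ 106.33 μg.
Total = 7.6881 + 106.33 ≈ 114.02 μg.

114 μg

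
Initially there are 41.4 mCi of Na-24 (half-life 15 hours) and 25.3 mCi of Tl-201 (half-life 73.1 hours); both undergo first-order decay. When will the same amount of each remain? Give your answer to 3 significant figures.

13.4 hours

Set 41.4·(1/2)^(t/15) = 25.3·(1/2)^(t/73.1).
Taking log₂: log₂(41.4/25.3) = t·(1/15 − 1/73.1).
log₂(1.6364) = 0.71049; 1/15 − 1/73.1 = 0.052987.
t = 0.71049 / 0.052987 ≈ 13.409 hours.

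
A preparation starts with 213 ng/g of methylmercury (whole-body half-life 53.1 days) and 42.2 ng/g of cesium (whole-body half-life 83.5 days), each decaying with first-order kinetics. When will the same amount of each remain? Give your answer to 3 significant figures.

341 days

Set 213·(1/2)^(t/53.1) = 42.2·(1/2)^(t/83.5).
Taking log₂: log₂(213/42.2) = t·(1/53.1 − 1/83.5).
log₂(5.0474) = 2.3355; 1/53.1 − 1/83.5 = 0.0068563.
t = 2.3355 / 0.0068563 ≈ 340.64 days.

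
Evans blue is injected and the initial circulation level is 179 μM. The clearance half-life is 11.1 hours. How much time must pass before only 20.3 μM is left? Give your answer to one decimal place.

34.9 hours

Fraction remaining = 20.3/179 ≈ 0.11341.
n = log₂(179/20.3) = ln(8.8177)/ln 2 ≈ 3.1404 half-lives.
t = n × t½ = 3.1404 × 11.1 ≈ 34.859 hours.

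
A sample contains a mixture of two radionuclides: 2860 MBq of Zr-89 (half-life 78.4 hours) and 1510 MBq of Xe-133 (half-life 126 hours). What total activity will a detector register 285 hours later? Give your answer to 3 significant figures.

545 MBq

Zr-89: 2860 × (1/2)^(285/78.4) = 2860 × (1/2)^3.6352 ≈ 230.18 MBq.
Xe-133: 1510 × (1/2)^(285/126) = 1510 × (1/2)^2.2619 ≈ 314.83 MBq.
Total = 230.18 + 314.83 ≈ 545.01 MBq.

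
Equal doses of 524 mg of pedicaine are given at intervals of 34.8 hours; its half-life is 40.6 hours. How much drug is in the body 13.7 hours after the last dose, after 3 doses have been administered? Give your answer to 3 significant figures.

770 mg

The 3 doses were given 83.3, 48.5, 13.7 hours ago.
Total = 524·(1/2)^(83.3/40.6) + 524·(1/2)^(48.5/40.6) + 524·(1/2)^(13.7/40.6)
      = 126.39 + 228.94 + 414.72 ≈ 770.05 mg.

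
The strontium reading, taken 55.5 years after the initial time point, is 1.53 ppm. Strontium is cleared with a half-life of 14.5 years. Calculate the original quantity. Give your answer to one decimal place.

21.7 ppm

Number of half-lives elapsed: n = 55.5/14.5 ≈ 3.8276.
A₀ = A × 2^n = 1.53 × 2^3.8276 = 1.53 × 14.198 ≈ 21.722 ppm.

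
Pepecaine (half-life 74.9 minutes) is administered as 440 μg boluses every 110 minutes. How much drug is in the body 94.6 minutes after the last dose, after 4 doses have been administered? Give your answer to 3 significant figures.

The 4 doses were given 424.6, 314.6, 204.6, 94.6 minutes ago.
Total = 440·(1/2)^(424.6/74.9) + 440·(1/2)^(314.6/74.9) + 440·(1/2)^(204.6/74.9) + 440·(1/2)^(94.6/74.9)
      = 8.6486 + 23.936 + 66.244 + 183.34 ≈ 282.16 μg.

282 μg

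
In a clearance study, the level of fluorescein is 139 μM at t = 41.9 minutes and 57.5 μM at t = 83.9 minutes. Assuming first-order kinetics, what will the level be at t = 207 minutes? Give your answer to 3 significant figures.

4.33 μM

Over Δt = 83.9 − 41.9 = 42 minutes, the level fell by a factor of 139/57.5 ≈ 2.4174.
n = log₂(2.4174) ≈ 1.2735 half-lives, so t½ = 42/1.2735 ≈ 32.981 minutes.
From t = 83.9 to t = 207: 57.5 × (1/2)^((207−83.9)/32.981) ≈ 4.3261 μM.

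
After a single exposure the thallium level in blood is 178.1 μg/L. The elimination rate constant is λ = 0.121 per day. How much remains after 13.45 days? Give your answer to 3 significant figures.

35.0 μg/L

t½ = ln 2 / λ = 0.69315 / 0.121 ≈ 5.7285 days.
Number of half-lives: n = 13.45/5.7285 ≈ 2.3479.
Remaining = 178.1 × (1/2)^2.3479 = 178.1 × 0.19643 ≈ 34.984 μg/L.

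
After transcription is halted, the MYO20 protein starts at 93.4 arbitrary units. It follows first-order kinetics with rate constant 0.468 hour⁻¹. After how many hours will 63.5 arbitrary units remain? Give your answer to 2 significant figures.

t½ = ln 2 / k = 0.69315 / 0.468 ≈ 1.4811 hours.
Fraction remaining = 63.5/93.4 ≈ 0.67987.
n = log₂(93.4/63.5) = ln(1.4709)/ln 2 ≈ 0.55667 half-lives.
t = n × t½ = 0.55667 × 1.4811 ≈ 0.82447 hours.

0.82 hours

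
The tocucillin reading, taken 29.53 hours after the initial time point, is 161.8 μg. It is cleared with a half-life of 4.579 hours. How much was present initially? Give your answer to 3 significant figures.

14100 μg

Number of half-lives elapsed: n = 29.53/4.579 ≈ 6.449.
A₀ = A × 2^n = 161.8 × 2^6.449 = 161.8 × 87.366 ≈ 14136 μg.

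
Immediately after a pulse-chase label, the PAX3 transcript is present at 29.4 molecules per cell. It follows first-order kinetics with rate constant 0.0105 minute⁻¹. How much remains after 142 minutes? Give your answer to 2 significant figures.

6.6 molecules per cell

t½ = ln 2 / k = 0.69315 / 0.0105 ≈ 66.014 minutes.
Number of half-lives: n = 142/66.014 ≈ 2.1511.
Remaining = 29.4 × (1/2)^2.1511 = 29.4 × 0.22515 ≈ 6.6193 molecules per cell.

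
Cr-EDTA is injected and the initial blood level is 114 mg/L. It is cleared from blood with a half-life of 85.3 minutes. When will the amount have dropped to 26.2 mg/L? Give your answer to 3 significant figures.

181 minutes

Fraction remaining = 26.2/114 ≈ 0.22982.
n = log₂(114/26.2) = ln(4.3511)/ln 2 ≈ 2.1214 half-lives.
t = n × t½ = 2.1214 × 85.3 ≈ 180.96 minutes.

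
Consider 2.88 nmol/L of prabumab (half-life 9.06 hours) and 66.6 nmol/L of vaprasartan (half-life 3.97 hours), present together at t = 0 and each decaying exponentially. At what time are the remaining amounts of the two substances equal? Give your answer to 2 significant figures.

Set 2.88·(1/2)^(t/9.06) = 66.6·(1/2)^(t/3.97).
Taking log₂: log₂(2.88/66.6) = t·(1/9.06 − 1/3.97).
log₂(0.043243) = -4.5314; 1/9.06 − 1/3.97 = -0.14151.
t = -4.5314 / -0.14151 ≈ 32.021 hours.

32 hours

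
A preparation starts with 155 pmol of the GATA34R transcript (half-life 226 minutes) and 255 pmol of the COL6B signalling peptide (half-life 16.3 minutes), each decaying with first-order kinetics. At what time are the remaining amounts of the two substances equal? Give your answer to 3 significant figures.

12.6 minutes

Set 155·(1/2)^(t/226) = 255·(1/2)^(t/16.3).
Taking log₂: log₂(155/255) = t·(1/226 − 1/16.3).
log₂(0.60784) = -0.71823; 1/226 − 1/16.3 = -0.056925.
t = -0.71823 / -0.056925 ≈ 12.617 minutes.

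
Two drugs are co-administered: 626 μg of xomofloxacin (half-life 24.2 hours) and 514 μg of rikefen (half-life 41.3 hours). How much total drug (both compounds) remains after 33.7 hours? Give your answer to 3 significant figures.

530 μg

xomofloxacin: 626 × (1/2)^(33.7/24.2) = 626 × (1/2)^1.3926 ≈ 238.44 μg.
rikefen: 514 × (1/2)^(33.7/41.3) = 514 × (1/2)^0.81598 ≈ 291.96 μg.
Total = 238.44 + 291.96 ≈ 530.4 μg.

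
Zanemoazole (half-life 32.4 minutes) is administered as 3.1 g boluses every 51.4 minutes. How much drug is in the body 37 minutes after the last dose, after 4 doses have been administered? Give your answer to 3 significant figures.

The 4 doses were given 191.2, 139.8, 88.4, 37 minutes ago.
Total = 3.1·(1/2)^(191.2/32.4) + 3.1·(1/2)^(139.8/32.4) + 3.1·(1/2)^(88.4/32.4) + 3.1·(1/2)^(37/32.4)
      = 0.05187 + 0.15577 + 0.46777 + 1.4047 ≈ 2.0801 g.

2.08 g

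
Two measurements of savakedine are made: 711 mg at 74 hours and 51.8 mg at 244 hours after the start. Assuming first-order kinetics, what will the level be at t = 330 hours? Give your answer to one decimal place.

13.8 mg

Over Δt = 244 − 74 = 170 hours, the level fell by a factor of 711/51.8 ≈ 13.726.
n = log₂(13.726) ≈ 3.7788 half-lives, so t½ = 170/3.7788 ≈ 44.988 hours.
From t = 244 to t = 330: 51.8 × (1/2)^((330−244)/44.988) ≈ 13.768 mg.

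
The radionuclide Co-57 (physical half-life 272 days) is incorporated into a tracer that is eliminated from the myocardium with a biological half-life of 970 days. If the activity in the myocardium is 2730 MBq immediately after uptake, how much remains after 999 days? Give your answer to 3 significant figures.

105 MBq

1/t_eff = 1/t_phys + 1/t_biol = 1/272 + 1/970 = 0.0047074 per day.
t_eff = 272 × 970 / (272 + 970) ≈ 212.43 days.
Remaining = 2730 × (1/2)^(999/212.43) = 2730 × (1/2)^4.7027 ≈ 104.84 MBq.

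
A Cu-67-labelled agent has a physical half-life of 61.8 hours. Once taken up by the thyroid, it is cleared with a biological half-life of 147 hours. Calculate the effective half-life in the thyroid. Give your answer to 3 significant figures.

43.5 hours

1/t_eff = 1/t_phys + 1/t_biol = 1/61.8 + 1/147 = 0.022984 per hour.
t_eff = 61.8 × 147 / (61.8 + 147) ≈ 43.509 hours.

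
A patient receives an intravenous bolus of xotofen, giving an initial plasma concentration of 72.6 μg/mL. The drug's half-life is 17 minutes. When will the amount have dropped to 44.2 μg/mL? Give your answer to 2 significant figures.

Fraction remaining = 44.2/72.6 ≈ 0.60882.
n = log₂(72.6/44.2) = ln(1.6425)/ln 2 ≈ 0.71592 half-lives.
t = n × t½ = 0.71592 × 17 ≈ 12.171 minutes.

12 minutes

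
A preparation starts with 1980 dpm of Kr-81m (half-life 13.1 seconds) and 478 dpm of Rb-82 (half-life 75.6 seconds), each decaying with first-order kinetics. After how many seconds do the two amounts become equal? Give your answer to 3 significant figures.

32.5 seconds

Set 1980·(1/2)^(t/13.1) = 478·(1/2)^(t/75.6).
Taking log₂: log₂(1980/478) = t·(1/13.1 − 1/75.6).
log₂(4.1423) = 2.0504; 1/13.1 − 1/75.6 = 0.063108.
t = 2.0504 / 0.063108 ≈ 32.49 seconds.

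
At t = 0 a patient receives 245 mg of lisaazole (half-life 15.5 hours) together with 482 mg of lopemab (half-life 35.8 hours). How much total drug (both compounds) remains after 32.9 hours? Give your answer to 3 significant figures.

311 mg

lisaazole: 245 × (1/2)^(32.9/15.5) = 245 × (1/2)^2.1226 ≈ 56.261 mg.
lopemab: 482 × (1/2)^(32.9/35.8) = 482 × (1/2)^0.91899 ≈ 254.92 mg.
Total = 56.261 + 254.92 ≈ 311.18 mg.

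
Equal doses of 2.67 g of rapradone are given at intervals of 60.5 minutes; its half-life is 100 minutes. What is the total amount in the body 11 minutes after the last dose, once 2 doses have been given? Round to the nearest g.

4 g

The 2 doses were given 71.5, 11 minutes ago.
Total = 2.67·(1/2)^(71.5/100) + 2.67·(1/2)^(11/100)
      = 1.6266 + 2.474 ≈ 4.1006 g.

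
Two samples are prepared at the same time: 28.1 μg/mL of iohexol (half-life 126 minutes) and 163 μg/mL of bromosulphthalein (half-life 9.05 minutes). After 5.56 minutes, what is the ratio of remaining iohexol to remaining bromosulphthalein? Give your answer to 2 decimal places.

iohexol: 28.1 × (1/2)^(5.56/126) = 28.1 × (1/2)^0.044127 ≈ 27.254 μg/mL.
bromosulphthalein: 163 × (1/2)^(5.56/9.05) = 163 × (1/2)^0.61436 ≈ 106.47 μg/mL.
Ratio ≈ 27.254 / 106.47 ≈ 0.25596.

0.26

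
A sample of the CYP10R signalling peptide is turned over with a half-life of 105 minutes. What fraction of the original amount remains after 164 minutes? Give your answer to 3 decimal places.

0.339

n = 164/105 ≈ 1.5619 half-lives.
Fraction remaining = (1/2)^1.5619 ≈ 0.3387.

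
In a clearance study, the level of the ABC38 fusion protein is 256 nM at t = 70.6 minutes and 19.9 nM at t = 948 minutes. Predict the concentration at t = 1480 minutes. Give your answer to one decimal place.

4.2 nM

Over Δt = 948 − 70.6 = 877.4 minutes, the level fell by a factor of 256/19.9 ≈ 12.864.
n = log₂(12.864) ≈ 3.6853 half-lives, so t½ = 877.4/3.6853 ≈ 238.08 minutes.
From t = 948 to t = 1480: 19.9 × (1/2)^((1480−948)/238.08) ≈ 4.2285 nM.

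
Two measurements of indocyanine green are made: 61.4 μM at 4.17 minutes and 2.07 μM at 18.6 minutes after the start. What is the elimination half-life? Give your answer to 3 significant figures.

Over Δt = 18.6 − 4.17 = 14.43 minutes, the level fell by a factor of 61.4/2.07 ≈ 29.662.
n = log₂(29.662) ≈ 4.8905 half-lives, so t½ = 14.43/4.8905 ≈ 2.9506 minutes.

2.95 minutes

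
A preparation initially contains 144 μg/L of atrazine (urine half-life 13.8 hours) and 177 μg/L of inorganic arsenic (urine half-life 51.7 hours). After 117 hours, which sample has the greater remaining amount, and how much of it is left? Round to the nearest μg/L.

atrazine: 144 × (1/2)^8.4783 ≈ 0.40379 μg/L.
inorganic arsenic: 177 × (1/2)^2.2631 ≈ 36.874 μg/L.
Inorganic arsenic has more remaining, at ≈ 36.874 μg/L.

inorganic arsenic, 37 μg/L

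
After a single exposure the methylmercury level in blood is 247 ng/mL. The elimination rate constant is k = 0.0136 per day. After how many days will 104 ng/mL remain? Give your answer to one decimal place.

63.6 days

t½ = ln 2 / k = 0.69315 / 0.0136 ≈ 50.967 days.
Fraction remaining = 104/247 ≈ 0.42105.
n = log₂(247/104) = ln(2.375)/ln 2 ≈ 1.2479 half-lives.
t = n × t½ = 1.2479 × 50.967 ≈ 63.603 days.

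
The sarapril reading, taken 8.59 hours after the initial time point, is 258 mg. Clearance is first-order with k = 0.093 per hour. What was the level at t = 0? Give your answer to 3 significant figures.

t½ = ln 2 / k = 0.69315 / 0.093 ≈ 7.4532 hours.
Number of half-lives elapsed: n = 8.59/7.4532 ≈ 1.1525.
A₀ = A × 2^n = 258 × 2^1.1525 = 258 × 2.223 ≈ 573.54 mg.

574 mg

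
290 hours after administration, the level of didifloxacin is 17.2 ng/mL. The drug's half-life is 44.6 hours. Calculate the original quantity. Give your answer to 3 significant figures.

Number of half-lives elapsed: n = 290/44.6 ≈ 6.5022.
A₀ = A × 2^n = 17.2 × 2^6.5022 = 17.2 × 90.65 ≈ 1559.2 ng/mL.

1560 ng/mL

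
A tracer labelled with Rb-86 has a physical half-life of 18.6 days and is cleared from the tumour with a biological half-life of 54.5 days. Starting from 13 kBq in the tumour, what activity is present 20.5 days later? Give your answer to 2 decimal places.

4.67 kBq

1/t_eff = 1/t_phys + 1/t_biol = 1/18.6 + 1/54.5 = 0.072112 per day.
t_eff = 18.6 × 54.5 / (18.6 + 54.5) ≈ 13.867 days.
Remaining = 13 × (1/2)^(20.5/13.867) = 13 × (1/2)^1.4783 ≈ 4.6659 kBq.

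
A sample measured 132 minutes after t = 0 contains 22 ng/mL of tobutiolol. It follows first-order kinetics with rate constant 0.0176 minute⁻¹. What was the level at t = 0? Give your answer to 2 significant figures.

220 ng/mL

t½ = ln 2 / λ = 0.69315 / 0.0176 ≈ 39.383 minutes.
Number of half-lives elapsed: n = 132/39.383 ≈ 3.3517.
A₀ = A × 2^n = 22 × 2^3.3517 = 22 × 10.208 ≈ 224.58 ng/mL.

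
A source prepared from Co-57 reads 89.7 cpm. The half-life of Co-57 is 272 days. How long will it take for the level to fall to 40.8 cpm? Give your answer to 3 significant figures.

Fraction remaining = 40.8/89.7 ≈ 0.45485.
n = log₂(89.7/40.8) = ln(2.1985)/ln 2 ≈ 1.1365 half-lives.
t = n × t½ = 1.1365 × 272 ≈ 309.14 days.

309 days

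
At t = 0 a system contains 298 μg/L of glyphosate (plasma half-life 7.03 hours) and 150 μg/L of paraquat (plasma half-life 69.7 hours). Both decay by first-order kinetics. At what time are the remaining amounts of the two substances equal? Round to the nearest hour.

8 hours

Set 298·(1/2)^(t/7.03) = 150·(1/2)^(t/69.7).
Taking log₂: log₂(298/150) = t·(1/7.03 − 1/69.7).
log₂(1.9867) = 0.99035; 1/7.03 − 1/69.7 = 0.1279.
t = 0.99035 / 0.1279 ≈ 7.7431 hours.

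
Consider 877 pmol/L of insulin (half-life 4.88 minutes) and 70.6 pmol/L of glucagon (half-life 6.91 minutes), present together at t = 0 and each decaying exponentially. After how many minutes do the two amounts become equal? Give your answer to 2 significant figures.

Set 877·(1/2)^(t/4.88) = 70.6·(1/2)^(t/6.91).
Taking log₂: log₂(877/70.6) = t·(1/4.88 − 1/6.91).
log₂(12.422) = 3.6348; 1/4.88 − 1/6.91 = 0.0602.
t = 3.6348 / 0.0602 ≈ 60.379 minutes.

60 minutes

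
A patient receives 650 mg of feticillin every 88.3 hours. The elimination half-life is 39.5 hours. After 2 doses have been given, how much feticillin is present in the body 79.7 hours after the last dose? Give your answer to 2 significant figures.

190 mg

The 2 doses were given 168, 79.7 hours ago.
Total = 650·(1/2)^(168/39.5) + 650·(1/2)^(79.7/39.5)
      = 34.087 + 160.52 ≈ 194.6 mg.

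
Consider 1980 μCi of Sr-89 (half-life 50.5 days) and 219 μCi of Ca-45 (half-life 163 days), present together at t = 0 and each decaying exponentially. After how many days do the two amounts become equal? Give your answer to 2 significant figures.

Set 1980·(1/2)^(t/50.5) = 219·(1/2)^(t/163).
Taking log₂: log₂(1980/219) = t·(1/50.5 − 1/163).
log₂(9.0411) = 3.1765; 1/50.5 − 1/163 = 0.013667.
t = 3.1765 / 0.013667 ≈ 232.42 days.

230 days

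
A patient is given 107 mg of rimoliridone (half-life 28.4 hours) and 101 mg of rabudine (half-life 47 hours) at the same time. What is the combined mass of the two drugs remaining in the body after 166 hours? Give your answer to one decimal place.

rimoliridone: 107 × (1/2)^(166/28.4) = 107 × (1/2)^5.8451 ≈ 1.8614 mg.
rabudine: 101 × (1/2)^(166/47) = 101 × (1/2)^3.5319 ≈ 8.7319 mg.
Total = 1.8614 + 8.7319 ≈ 10.593 mg.

10.6 mg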